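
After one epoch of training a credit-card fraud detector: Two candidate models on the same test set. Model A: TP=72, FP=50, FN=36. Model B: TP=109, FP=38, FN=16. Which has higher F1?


Model A: P=72/122=0.5902, R=72/108=0.6667, F1=2PR/(P+R)=2TP/(2TP+FP+FN)=144/230=0.6261
Model B: P=109/147=0.7415, R=109/125=0.872, F1=2PR/(P+R)=2TP/(2TP+FP+FN)=218/272=0.8015
0.6261 < 0.8015 → Model B

Model B


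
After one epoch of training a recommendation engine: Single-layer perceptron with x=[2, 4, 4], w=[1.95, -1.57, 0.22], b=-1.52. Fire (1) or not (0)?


z = (2)·(1.95) + (4)·(-1.57) + (4)·(0.22) - 1.52
  = -3.02
step(z) = 0 (z<0)

0


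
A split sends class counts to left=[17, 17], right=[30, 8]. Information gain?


Parent = [47, 25], H_parent = 0.9316
H_left = 1 (n=34), H_right = 0.7425 (n=38)
H_children = (34/72)·1 + (38/72)·0.7425 = 0.8641
IG = 0.9316 - 0.8641 = 0.0675

0.0675


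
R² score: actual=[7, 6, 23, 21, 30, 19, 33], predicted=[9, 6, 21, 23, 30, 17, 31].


ȳ = 19.8571
SS_res = Σ(y-ŷ)² = 20
SS_tot = Σ(y-ȳ)² = 644.86
R² = 1 - SS_res/SS_tot = 1 - 0.031 = 0.969

0.969


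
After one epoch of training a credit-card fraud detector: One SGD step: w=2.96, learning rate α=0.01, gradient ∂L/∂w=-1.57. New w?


w_new = w - α·∇
= 2.96 - 0.01·-1.57
= 2.96 + 0.0157
= 2.9757

2.9757


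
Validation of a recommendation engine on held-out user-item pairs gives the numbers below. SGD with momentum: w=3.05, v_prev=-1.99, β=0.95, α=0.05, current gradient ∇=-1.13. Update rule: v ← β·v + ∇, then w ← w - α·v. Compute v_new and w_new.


v_new = 0.95·-1.99 - 1.13 = -1.8905 - 1.13 = -3.0205
w_new = 3.05 - 0.05·-3.0205 = 3.05 + 0.151025 = 3.201025

v_new=-3.0205, w_new=3.201025


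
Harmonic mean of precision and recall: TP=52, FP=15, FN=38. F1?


Precision = 52/67 = 0.7761
Recall = 52/90 = 0.5778
F1 = 2·P·R/(P+R) = 2·TP/(2·TP+FP+FN) = 104/(104+15+38) = 104/157 = 0.6624

0.6624


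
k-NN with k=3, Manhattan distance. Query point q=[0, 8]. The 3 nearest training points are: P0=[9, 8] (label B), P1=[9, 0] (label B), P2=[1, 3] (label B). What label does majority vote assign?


d(q,P0) = 9  (label B)
d(q,P1) = 17  (label B)
d(q,P2) = 6  (label B)
Votes: A=0, B=3
Majority → B

B


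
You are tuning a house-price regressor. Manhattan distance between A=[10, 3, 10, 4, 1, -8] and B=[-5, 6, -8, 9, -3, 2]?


d = |10+ 5| + |3-6| + |10+ 8| + |4-9| + |1+ 3| + |-8-2|
  = 15 + 3 + 18 + 5 + 4 + 10
  = 55

55


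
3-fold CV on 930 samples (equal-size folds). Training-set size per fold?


Fold size = 930/3 = 310
Training per fold = 930 - 310 = 620

620


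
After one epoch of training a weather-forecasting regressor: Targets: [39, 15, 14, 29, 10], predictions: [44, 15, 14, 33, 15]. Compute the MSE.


Squared errors: (39-44)²=25, (15-15)²=0, (14-14)²=0, (29-33)²=16, (10-15)²=25
Sum = 66
MSE = 66/5 = 66/5

66/5


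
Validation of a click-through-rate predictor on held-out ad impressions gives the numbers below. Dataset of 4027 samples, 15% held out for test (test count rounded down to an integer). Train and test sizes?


Test = ⌊4027·15/100⌋ = 604
Train = 4027 - 604 = 3423

Train: 3423, Test: 604


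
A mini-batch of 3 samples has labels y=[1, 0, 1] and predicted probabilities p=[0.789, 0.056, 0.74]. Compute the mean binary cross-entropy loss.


L[0] = -ln(0.789) = 0.237
L[1] = -ln(1-0.056) = -ln(0.944) = 0.0576
L[2] = -ln(0.74) = 0.3011
mean = (0.237 + 0.0576 + 0.3011)/3 = 0.1986

0.1986


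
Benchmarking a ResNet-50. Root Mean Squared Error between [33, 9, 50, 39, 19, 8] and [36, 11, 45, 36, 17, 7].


MSE = 52/6 = 8.6667
RMSE = √(52/6) = 2.9439

2.9439


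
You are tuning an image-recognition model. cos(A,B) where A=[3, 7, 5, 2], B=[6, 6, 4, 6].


A·B = 3·6 + 7·6 + 5·4 + 2·6 = 92
‖A‖ = √87 = 9.3274, ‖B‖ = √124 = 11.1355
cos = 92/(√87·√124) = 92/√10788 = 0.8858

0.8858


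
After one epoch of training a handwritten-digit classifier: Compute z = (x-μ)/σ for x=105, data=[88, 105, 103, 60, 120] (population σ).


μ = 95.2, σ = 20.3116
z = (105 - 95.2)/20.3116 = 0.4825

0.4825


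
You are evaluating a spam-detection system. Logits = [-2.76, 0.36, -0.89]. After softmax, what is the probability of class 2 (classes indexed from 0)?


Exponentials: e^-2.76=0.0633, e^0.36=1.4333, e^-0.89=0.4107
Sum = 1.9073
Softmax = [0.0332, 0.7515, 0.2153]
p[2] = 0.4107/1.9073 = 0.2153

0.2153


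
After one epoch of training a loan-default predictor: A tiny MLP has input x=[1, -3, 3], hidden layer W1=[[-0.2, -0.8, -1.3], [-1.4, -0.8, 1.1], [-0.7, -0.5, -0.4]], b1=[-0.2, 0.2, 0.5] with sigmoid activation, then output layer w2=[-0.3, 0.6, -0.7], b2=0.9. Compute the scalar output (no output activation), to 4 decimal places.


z1[0] = (-0.2)·(1) + (-0.8)·(-3) + (-1.3)·(3) - 0.2 = -1.9
z1[1] = (-1.4)·(1) + (-0.8)·(-3) + (1.1)·(3) + 0.2 = 4.5
z1[2] = (-0.7)·(1) + (-0.5)·(-3) + (-0.4)·(3) + 0.5 = 0.1
h = sigmoid(z1) = [0.1301, 0.989, 0.525]
output = (-0.3)·(0.1301) + (0.6)·(0.989) + (-0.7)·(0.525) + 0.9 = 1.0869

1.0869


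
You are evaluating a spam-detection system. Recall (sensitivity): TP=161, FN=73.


Recall = TP/(TP+FN)
= 161/(161+73)
= 161/234 = 68.8%

68.8%


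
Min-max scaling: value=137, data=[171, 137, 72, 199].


min=72, max=199
(137-72)/(199-72) = 65/127 = 0.5118

0.5118


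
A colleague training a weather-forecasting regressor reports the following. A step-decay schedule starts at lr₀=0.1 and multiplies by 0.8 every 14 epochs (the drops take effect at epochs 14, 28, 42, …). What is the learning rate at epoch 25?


n_drops = ⌊25/14⌋ = 1
lr = 0.1·0.8^1 = 0.1·0.8 = 0.08

0.08


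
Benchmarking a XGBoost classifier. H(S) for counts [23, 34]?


Probabilities: [23/57, 34/57] ≈ [0.4035, 0.5965]
H = -((23/57)·log₂(23/57) + (34/57)·log₂(34/57))
  = 0.973 bits

0.973 bits


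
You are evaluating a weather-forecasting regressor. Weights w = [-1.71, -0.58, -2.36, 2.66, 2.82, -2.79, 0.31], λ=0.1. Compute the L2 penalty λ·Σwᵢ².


‖w‖₂² = (-1.71)² + (-0.58)² + (-2.36)² + (2.66)² + (2.82)² + (-2.79)² + (0.31)²
     = 2.9241 + 0.3364 + 5.5696 + 7.0756 + 7.9524 + 7.7841 + 0.0961
     = 31.7383
λ·‖w‖₂² = 0.1·31.7383 = 3.17383

3.17383


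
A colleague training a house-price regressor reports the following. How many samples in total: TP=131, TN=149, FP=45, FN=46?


Total = TP + TN + FP + FN
= 131 + 149 + 45 + 46
= 371
(Predicted positive: 176, predicted negative: 195)

371


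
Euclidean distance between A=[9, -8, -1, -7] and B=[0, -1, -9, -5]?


d = √((9-0)² + (-8+ 1)² + (-1+ 9)² + (-7+ 5)²)
  = √(81 + 49 + 64 + 4)
  = √198 = 14.0712

14.0712


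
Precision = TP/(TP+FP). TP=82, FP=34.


Precision = TP/(TP+FP)
= 82/(82+34)
= 82/116 = 70.69%

70.69%


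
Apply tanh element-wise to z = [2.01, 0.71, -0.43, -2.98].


tanh(2.01) = 0.9647
tanh(0.71) = 0.6107
tanh(-0.43) = -0.4053
tanh(-2.98) = -0.9949
result = [0.9647, 0.6107, -0.4053, -0.9949]

[0.9647, 0.6107, -0.4053, -0.9949]


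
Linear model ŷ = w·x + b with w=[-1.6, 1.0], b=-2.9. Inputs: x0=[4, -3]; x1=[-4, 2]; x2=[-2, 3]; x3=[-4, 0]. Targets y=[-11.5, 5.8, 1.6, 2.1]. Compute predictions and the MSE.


ŷ0 = (-1.6)·(4) + (1.0)·(-3) - 2.9 = -12.3
ŷ1 = (-1.6)·(-4) + (1.0)·(2) - 2.9 = 5.5
ŷ2 = (-1.6)·(-2) + (1.0)·(3) - 2.9 = 3.3
ŷ3 = (-1.6)·(-4) + (1.0)·(0) - 2.9 = 3.5
errors² = [0.64, 0.09, 2.89, 1.96]
MSE = 5.5800/4 = 1.395

1.395


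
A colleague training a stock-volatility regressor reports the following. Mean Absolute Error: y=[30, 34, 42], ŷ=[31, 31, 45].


Absolute errors: |30-31|=1, |34-31|=3, |42-45|=3
Sum = 7
MAE = 7/3 = 7/3

7/3


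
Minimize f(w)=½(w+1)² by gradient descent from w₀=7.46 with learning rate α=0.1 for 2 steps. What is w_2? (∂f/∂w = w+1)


step 1: grad = 7.46+1 = 8.46; w = 7.46 - 0.1·(8.46) = 6.614
step 2: grad = 6.614+1 = 7.614; w = 6.614 - 0.1·(7.614) = 5.8526

5.8526


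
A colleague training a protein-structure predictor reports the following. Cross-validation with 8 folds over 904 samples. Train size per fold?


Fold size = 904/8 = 113
Training per fold = 904 - 113 = 791

791


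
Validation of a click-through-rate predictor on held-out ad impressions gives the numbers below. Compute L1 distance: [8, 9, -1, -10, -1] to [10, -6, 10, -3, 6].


d = |8-10| + |9+ 6| + |-1-10| + |-10+ 3| + |-1-6|
  = 2 + 15 + 11 + 7 + 7
  = 42

42


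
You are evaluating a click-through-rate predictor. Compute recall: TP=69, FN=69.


Recall = TP/(TP+FN)
= 69/(69+69)
= 69/138 = 50.0%

50.0%


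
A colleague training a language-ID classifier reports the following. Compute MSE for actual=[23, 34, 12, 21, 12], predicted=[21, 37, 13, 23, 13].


Squared errors: (23-21)²=4, (34-37)²=9, (12-13)²=1, (21-23)²=4, (12-13)²=1
Sum = 19
MSE = 19/5 = 19/5

19/5


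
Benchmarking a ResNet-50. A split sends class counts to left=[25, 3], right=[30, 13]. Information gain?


Parent = [55, 16], H_parent = 0.7698
H_left = 0.4912 (n=28), H_right = 0.8841 (n=43)
H_children = (28/71)·0.4912 + (43/71)·0.8841 = 0.7292
IG = 0.7698 - 0.7292 = 0.0406

0.0406


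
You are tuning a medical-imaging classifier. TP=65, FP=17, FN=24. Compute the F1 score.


Precision = 65/82 = 0.7927
Recall = 65/89 = 0.7303
F1 = 2·P·R/(P+R) = 2·TP/(2·TP+FP+FN) = 130/(130+17+24) = 130/171 = 0.7602

0.7602


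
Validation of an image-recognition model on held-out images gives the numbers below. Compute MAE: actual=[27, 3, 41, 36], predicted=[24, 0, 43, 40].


Absolute errors: |27-24|=3, |3-0|=3, |41-43|=2, |36-40|=4
Sum = 12
MAE = 12/4 = 3

3


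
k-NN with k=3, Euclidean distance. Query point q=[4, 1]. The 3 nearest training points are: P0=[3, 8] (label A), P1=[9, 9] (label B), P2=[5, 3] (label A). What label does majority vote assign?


d(q,P0) = 7.0711  (label A)
d(q,P1) = 9.434  (label B)
d(q,P2) = 2.2361  (label A)
Votes: A=2, B=1
Majority → A

A


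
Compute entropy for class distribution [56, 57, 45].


Probabilities: [56/158, 57/158, 45/158] ≈ [0.3544, 0.3608, 0.2848]
H = -((56/158)·log₂(56/158) + (57/158)·log₂(57/158) + (45/158)·log₂(45/158))
  = 1.5771 bits

1.5771 bits


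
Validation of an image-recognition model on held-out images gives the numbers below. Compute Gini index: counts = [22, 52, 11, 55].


Probabilities: [22/140, 52/140, 11/140, 55/140] ≈ [0.1571, 0.3714, 0.0786, 0.3929]
Σpᵢ² = (484 + 2704 + 121 + 3025)/140² = 6334/19600
Gini = 1 - Σpᵢ² = 1 - 6334/19600 = 0.6768

0.6768


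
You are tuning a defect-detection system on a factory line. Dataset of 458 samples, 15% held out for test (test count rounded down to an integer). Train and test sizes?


Test = ⌊458·15/100⌋ = 68
Train = 458 - 68 = 390

Train: 390, Test: 68


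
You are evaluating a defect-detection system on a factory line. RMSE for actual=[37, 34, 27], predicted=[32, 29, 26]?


MSE = 51/3 = 17
RMSE = √(51/3) = 4.1231

4.1231


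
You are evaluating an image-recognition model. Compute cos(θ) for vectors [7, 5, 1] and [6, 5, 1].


A·B = 7·6 + 5·5 + 1·1 = 68
‖A‖ = √75 = 8.6603, ‖B‖ = √62 = 7.874
cos = 68/(√75·√62) = 68/√4650 = 0.9972

0.9972


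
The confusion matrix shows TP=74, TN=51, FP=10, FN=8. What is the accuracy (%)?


Accuracy = (TP+TN)/(TP+TN+FP+FN)
= (74+51)/(143)
= 125/143 = 87.41%

87.41%


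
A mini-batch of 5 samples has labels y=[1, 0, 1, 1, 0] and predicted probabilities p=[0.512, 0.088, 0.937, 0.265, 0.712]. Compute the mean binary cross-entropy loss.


L[0] = -ln(0.512) = 0.6694
L[1] = -ln(1-0.088) = -ln(0.912) = 0.0921
L[2] = -ln(0.937) = 0.0651
L[3] = -ln(0.265) = 1.328
L[4] = -ln(1-0.712) = -ln(0.288) = 1.2448
mean = (0.6694 + 0.0921 + 0.0651 + 1.328 + 1.2448)/5 = 0.6799

0.6799


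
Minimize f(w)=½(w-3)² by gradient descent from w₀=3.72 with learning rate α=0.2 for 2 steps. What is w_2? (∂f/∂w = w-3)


step 1: grad = 3.72-3 = 0.72; w = 3.72 - 0.2·(0.72) = 3.576
step 2: grad = 3.576-3 = 0.576; w = 3.576 - 0.2·(0.576) = 3.4608

3.4608


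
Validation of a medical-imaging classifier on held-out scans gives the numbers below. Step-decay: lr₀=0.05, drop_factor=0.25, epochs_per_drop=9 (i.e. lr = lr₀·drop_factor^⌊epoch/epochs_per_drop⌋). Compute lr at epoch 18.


n_drops = ⌊18/9⌋ = 2
lr = 0.05·0.25^2 = 0.05·0.0625 = 0.003125

0.003125


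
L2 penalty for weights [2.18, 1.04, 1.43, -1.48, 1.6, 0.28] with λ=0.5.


‖w‖₂² = (2.18)² + (1.04)² + (1.43)² + (-1.48)² + (1.6)² + (0.28)²
     = 4.7524 + 1.0816 + 2.0449 + 2.1904 + 2.56 + 0.0784
     = 12.7077
λ·‖w‖₂² = 0.5·12.7077 = 6.35385

6.35385


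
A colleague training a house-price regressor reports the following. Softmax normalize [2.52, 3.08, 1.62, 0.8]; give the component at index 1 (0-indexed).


Exponentials: e^2.52=12.4286, e^3.08=21.7584, e^1.62=5.0531, e^0.8=2.2255
Sum = 41.4656
Softmax = [0.2997, 0.5247, 0.1219, 0.0537]
p[1] = 21.7584/41.4656 = 0.5247

0.5247


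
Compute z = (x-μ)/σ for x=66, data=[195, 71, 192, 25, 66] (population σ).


μ = 109.8, σ = 70.1866
z = (66 - 109.8)/70.1866 = -0.6241

-0.6241


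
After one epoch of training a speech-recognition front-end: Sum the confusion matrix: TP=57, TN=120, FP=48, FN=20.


Total = TP + TN + FP + FN
= 57 + 120 + 48 + 20
= 245
(Predicted positive: 105, predicted negative: 140)

245


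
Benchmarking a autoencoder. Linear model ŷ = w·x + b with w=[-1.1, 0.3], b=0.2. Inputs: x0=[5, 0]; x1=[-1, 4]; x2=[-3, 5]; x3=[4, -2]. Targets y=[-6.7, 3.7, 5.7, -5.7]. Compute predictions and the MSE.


ŷ0 = (-1.1)·(5) + (0.3)·(0) + 0.2 = -5.3
ŷ1 = (-1.1)·(-1) + (0.3)·(4) + 0.2 = 2.5
ŷ2 = (-1.1)·(-3) + (0.3)·(5) + 0.2 = 5.0
ŷ3 = (-1.1)·(4) + (0.3)·(-2) + 0.2 = -4.8
errors² = [1.96, 1.44, 0.49, 0.81]
MSE = 4.7000/4 = 1.175

1.175


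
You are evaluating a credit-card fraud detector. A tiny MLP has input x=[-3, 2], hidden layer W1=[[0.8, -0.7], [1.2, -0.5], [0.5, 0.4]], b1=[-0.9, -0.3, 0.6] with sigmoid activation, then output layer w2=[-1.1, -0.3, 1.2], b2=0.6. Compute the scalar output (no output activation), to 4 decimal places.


z1[0] = (0.8)·(-3) + (-0.7)·(2) - 0.9 = -4.7
z1[1] = (1.2)·(-3) + (-0.5)·(2) - 0.3 = -4.9
z1[2] = (0.5)·(-3) + (0.4)·(2) + 0.6 = -0.1
h = sigmoid(z1) = [0.009, 0.0074, 0.475]
output = (-1.1)·(0.009) + (-0.3)·(0.0074) + (1.2)·(0.475) + 0.6 = 1.1579

1.1579


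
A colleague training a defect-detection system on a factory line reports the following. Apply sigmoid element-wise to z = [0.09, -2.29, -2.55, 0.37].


σ(0.09) = 1/(1+e^-0.09) = 0.5225
σ(-2.29) = 1/(1+e^2.29) = 0.092
σ(-2.55) = 1/(1+e^2.55) = 0.0724
σ(0.37) = 1/(1+e^-0.37) = 0.5915
result = [0.5225, 0.092, 0.0724, 0.5915]

[0.5225, 0.092, 0.0724, 0.5915]


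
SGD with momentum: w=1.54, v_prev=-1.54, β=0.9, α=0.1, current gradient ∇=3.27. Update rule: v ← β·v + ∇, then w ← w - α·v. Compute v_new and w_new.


v_new = 0.9·-1.54 + 3.27 = -1.386 + 3.27 = 1.884
w_new = 1.54 - 0.1·1.884 = 1.54 - 0.1884 = 1.3516

v_new=1.884, w_new=1.3516


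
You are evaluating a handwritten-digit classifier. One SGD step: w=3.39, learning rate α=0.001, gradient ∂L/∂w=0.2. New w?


w_new = w - α·∇
= 3.39 - 0.001·0.2
= 3.39 - 0.0002
= 3.3898

3.3898


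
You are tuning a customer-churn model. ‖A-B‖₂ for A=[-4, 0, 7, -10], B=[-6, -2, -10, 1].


d = √((-4+ 6)² + (0+ 2)² + (7+ 10)² + (-10-1)²)
  = √(4 + 4 + 289 + 121)
  = √418 = 20.445

20.445


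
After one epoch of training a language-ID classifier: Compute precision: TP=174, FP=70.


Precision = TP/(TP+FP)
= 174/(174+70)
= 174/244 = 71.31%

71.31%


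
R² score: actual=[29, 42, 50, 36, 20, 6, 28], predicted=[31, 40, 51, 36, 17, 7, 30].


ȳ = 30.1429
SS_res = Σ(y-ŷ)² = 23
SS_tot = Σ(y-ȳ)² = 1260.86
R² = 1 - SS_res/SS_tot = 1 - 0.0182 = 0.9818

0.9818


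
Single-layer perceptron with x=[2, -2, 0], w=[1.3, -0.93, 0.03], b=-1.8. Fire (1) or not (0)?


z = (2)·(1.3) + (-2)·(-0.93) + (0)·(0.03) - 1.8
  = 2.66
step(z) = 1 (z≥0)

1


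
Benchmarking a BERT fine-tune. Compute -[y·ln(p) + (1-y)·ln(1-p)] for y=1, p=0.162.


BCE = -[y·ln(p) + (1-y)·ln(1-p)]
= -1·ln(0.162) - 0
= -ln(0.162) = 1.8202

1.8202


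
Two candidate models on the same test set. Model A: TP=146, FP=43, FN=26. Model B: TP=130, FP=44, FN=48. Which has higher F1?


Model A: P=146/189=0.7725, R=146/172=0.8488, F1=2PR/(P+R)=2TP/(2TP+FP+FN)=292/361=0.8089
Model B: P=130/174=0.7471, R=130/178=0.7303, F1=2PR/(P+R)=2TP/(2TP+FP+FN)=260/352=0.7386
0.8089 > 0.7386 → Model A

Model A


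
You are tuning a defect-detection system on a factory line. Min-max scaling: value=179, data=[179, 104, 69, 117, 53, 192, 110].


min=53, max=192
(179-53)/(192-53) = 126/139 = 0.9065

0.9065


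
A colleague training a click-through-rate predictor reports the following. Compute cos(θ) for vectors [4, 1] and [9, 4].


A·B = 4·9 + 1·4 = 40
‖A‖ = √17 = 4.1231, ‖B‖ = √97 = 9.8489
cos = 40/(√17·√97) = 40/√1649 = 0.985

0.985


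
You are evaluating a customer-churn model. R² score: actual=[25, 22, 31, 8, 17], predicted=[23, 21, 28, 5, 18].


ȳ = 20.6
SS_res = Σ(y-ŷ)² = 24
SS_tot = Σ(y-ȳ)² = 301.2
R² = 1 - SS_res/SS_tot = 1 - 0.0797 = 0.9203

0.9203


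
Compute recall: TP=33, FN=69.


Recall = TP/(TP+FN)
= 33/(33+69)
= 33/102 = 32.35%

32.35%


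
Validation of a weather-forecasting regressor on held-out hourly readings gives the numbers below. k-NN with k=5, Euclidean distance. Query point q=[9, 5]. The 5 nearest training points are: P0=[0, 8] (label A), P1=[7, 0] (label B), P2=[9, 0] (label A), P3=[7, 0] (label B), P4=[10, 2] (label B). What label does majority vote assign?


d(q,P0) = 9.4868  (label A)
d(q,P1) = 5.3852  (label B)
d(q,P2) = 5.0  (label A)
d(q,P3) = 5.3852  (label B)
d(q,P4) = 3.1623  (label B)
Votes: A=2, B=3
Majority → B

B


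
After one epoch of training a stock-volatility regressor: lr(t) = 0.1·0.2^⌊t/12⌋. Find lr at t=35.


n_drops = ⌊35/12⌋ = 2
lr = 0.1·0.2^2 = 0.1·0.04 = 0.004

0.004


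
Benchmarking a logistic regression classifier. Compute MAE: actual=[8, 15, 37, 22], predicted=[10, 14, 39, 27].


Absolute errors: |8-10|=2, |15-14|=1, |37-39|=2, |22-27|=5
Sum = 10
MAE = 10/4 = 5/2

5/2


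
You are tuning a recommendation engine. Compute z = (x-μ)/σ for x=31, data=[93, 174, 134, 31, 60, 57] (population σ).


μ = 91.5, σ = 49.0875
z = (31 - 91.5)/49.0875 = -1.2325

-1.2325


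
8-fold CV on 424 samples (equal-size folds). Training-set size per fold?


Fold size = 424/8 = 53
Training per fold = 424 - 53 = 371

371


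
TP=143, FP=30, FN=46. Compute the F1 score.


Precision = 143/173 = 0.8266
Recall = 143/189 = 0.7566
F1 = 2·P·R/(P+R) = 2·TP/(2·TP+FP+FN) = 286/(286+30+46) = 286/362 = 0.7901

0.7901


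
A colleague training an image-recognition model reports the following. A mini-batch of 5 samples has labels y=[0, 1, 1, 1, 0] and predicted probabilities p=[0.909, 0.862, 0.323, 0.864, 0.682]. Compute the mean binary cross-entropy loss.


L[0] = -ln(1-0.909) = -ln(0.091) = 2.3969
L[1] = -ln(0.862) = 0.1485
L[2] = -ln(0.323) = 1.1301
L[3] = -ln(0.864) = 0.1462
L[4] = -ln(1-0.682) = -ln(0.318) = 1.1457
mean = (2.3969 + 0.1485 + 1.1301 + 0.1462 + 1.1457)/5 = 0.9935

0.9935


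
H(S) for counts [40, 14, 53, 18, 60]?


Probabilities: [40/185, 14/185, 53/185, 18/185, 60/185] ≈ [0.2162, 0.0757, 0.2865, 0.0973, 0.3243]
H = -((40/185)·log₂(40/185) + (14/185)·log₂(14/185) + (53/185)·log₂(53/185) + (18/185)·log₂(18/185) + (60/185)·log₂(60/185))
  = 2.1301 bits

2.1301 bits


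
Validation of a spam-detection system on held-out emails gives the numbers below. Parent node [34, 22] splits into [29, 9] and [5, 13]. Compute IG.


Parent = [34, 22], H_parent = 0.9666
H_left = 0.7897 (n=38), H_right = 0.8524 (n=18)
H_children = (38/56)·0.7897 + (18/56)·0.8524 = 0.8099
IG = 0.9666 - 0.8099 = 0.1567

0.1567


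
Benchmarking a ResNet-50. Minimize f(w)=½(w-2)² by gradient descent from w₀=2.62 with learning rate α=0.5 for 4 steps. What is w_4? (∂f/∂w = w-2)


step 1: grad = 2.62-2 = 0.62; w = 2.62 - 0.5·(0.62) = 2.31
step 2: grad = 2.31-2 = 0.31; w = 2.31 - 0.5·(0.31) = 2.155
step 3: grad = 2.155-2 = 0.155; w = 2.155 - 0.5·(0.155) = 2.0775
step 4: grad = 2.0775-2 = 0.0775; w = 2.0775 - 0.5·(0.0775) = 2.03875

2.03875


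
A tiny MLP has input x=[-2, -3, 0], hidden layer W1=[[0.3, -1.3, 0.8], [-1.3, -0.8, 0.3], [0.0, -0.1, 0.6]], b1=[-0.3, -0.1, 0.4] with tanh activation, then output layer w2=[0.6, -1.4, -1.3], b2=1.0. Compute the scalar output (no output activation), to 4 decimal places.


z1[0] = (0.3)·(-2) + (-1.3)·(-3) + (0.8)·(0) - 0.3 = 3.0
z1[1] = (-1.3)·(-2) + (-0.8)·(-3) + (0.3)·(0) - 0.1 = 4.9
z1[2] = (0.0)·(-2) + (-0.1)·(-3) + (0.6)·(0) + 0.4 = 0.7
h = tanh(z1) = [0.9951, 0.9999, 0.6044]
output = (0.6)·(0.9951) + (-1.4)·(0.9999) + (-1.3)·(0.6044) + 1.0 = -0.5885

-0.5885


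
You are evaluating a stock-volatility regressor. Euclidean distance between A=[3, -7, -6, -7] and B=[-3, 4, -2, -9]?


d = √((3+ 3)² + (-7-4)² + (-6+ 2)² + (-7+ 9)²)
  = √(36 + 121 + 16 + 4)
  = √177 = 13.3041

13.3041


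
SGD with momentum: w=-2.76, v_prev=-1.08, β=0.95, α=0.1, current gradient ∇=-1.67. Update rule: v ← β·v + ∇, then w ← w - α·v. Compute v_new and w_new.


v_new = 0.95·-1.08 - 1.67 = -1.026 - 1.67 = -2.696
w_new = -2.76 - 0.1·-2.696 = -2.76 + 0.2696 = -2.4904

v_new=-2.696, w_new=-2.4904


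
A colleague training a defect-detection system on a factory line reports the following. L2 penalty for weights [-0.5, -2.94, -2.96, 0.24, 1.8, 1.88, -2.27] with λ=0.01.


‖w‖₂² = (-0.5)² + (-2.94)² + (-2.96)² + (0.24)² + (1.8)² + (1.88)² + (-2.27)²
     = 0.25 + 8.6436 + 8.7616 + 0.0576 + 3.24 + 3.5344 + 5.1529
     = 29.6401
λ·‖w‖₂² = 0.01·29.6401 = 0.296401

0.296401


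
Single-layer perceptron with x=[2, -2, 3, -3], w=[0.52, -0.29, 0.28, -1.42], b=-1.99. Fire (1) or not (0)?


z = (2)·(0.52) + (-2)·(-0.29) + (3)·(0.28) + (-3)·(-1.42) - 1.99
  = 4.73
step(z) = 1 (z≥0)

1


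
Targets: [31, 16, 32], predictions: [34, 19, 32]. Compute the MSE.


Squared errors: (31-34)²=9, (16-19)²=9, (32-32)²=0
Sum = 18
MSE = 18/3 = 6

6


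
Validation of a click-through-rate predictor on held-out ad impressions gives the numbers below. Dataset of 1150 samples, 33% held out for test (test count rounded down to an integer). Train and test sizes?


Test = ⌊1150·33/100⌋ = 379
Train = 1150 - 379 = 771

Train: 771, Test: 379


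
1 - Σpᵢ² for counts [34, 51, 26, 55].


Probabilities: [34/166, 51/166, 26/166, 55/166] ≈ [0.2048, 0.3072, 0.1566, 0.3313]
Σpᵢ² = (1156 + 2601 + 676 + 3025)/166² = 7458/27556
Gini = 1 - Σpᵢ² = 1 - 7458/27556 = 0.7294

0.7294


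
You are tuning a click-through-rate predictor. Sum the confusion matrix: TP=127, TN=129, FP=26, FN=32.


Total = TP + TN + FP + FN
= 127 + 129 + 26 + 32
= 314
(Predicted positive: 153, predicted negative: 161)

314


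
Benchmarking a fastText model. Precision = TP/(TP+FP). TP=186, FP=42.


Precision = TP/(TP+FP)
= 186/(186+42)
= 186/228 = 81.58%

81.58%


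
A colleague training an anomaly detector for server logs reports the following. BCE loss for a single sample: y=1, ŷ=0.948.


BCE = -[y·ln(p) + (1-y)·ln(1-p)]
= -1·ln(0.948) - 0
= -ln(0.948) = 0.0534

0.0534


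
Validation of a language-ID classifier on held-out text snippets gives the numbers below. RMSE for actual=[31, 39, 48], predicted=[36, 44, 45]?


MSE = 59/3 = 19.6667
RMSE = √(59/3) = 4.4347

4.4347


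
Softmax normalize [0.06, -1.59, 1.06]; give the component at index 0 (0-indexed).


Exponentials: e^0.06=1.0618, e^-1.59=0.2039, e^1.06=2.8864
Sum = 4.1521
Softmax = [0.2557, 0.0491, 0.6952]
p[0] = 1.0618/4.1521 = 0.2557

0.2557


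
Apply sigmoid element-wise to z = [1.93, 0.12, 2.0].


σ(1.93) = 1/(1+e^-1.93) = 0.8732
σ(0.12) = 1/(1+e^-0.12) = 0.53
σ(2.0) = 1/(1+e^-2.0) = 0.8808
result = [0.8732, 0.53, 0.8808]

[0.8732, 0.53, 0.8808]


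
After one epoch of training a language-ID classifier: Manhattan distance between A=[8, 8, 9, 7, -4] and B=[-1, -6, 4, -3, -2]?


d = |8+ 1| + |8+ 6| + |9-4| + |7+ 3| + |-4+ 2|
  = 9 + 14 + 5 + 10 + 2
  = 40

40


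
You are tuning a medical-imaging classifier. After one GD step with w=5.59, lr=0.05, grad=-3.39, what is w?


w_new = w - α·∇
= 5.59 - 0.05·-3.39
= 5.59 + 0.1695
= 5.7595

5.7595


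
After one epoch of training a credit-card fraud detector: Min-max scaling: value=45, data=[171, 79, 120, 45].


min=45, max=171
(45-45)/(171-45) = 0/126 = 0.0

0.0


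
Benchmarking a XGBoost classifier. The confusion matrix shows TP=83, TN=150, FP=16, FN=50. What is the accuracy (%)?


Accuracy = (TP+TN)/(TP+TN+FP+FN)
= (83+150)/(299)
= 233/299 = 77.93%

77.93%


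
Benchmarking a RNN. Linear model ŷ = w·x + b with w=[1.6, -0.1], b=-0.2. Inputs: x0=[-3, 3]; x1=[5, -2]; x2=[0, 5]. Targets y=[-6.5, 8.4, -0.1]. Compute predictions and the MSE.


ŷ0 = (1.6)·(-3) + (-0.1)·(3) - 0.2 = -5.3
ŷ1 = (1.6)·(5) + (-0.1)·(-2) - 0.2 = 8.0
ŷ2 = (1.6)·(0) + (-0.1)·(5) - 0.2 = -0.7
errors² = [1.44, 0.16, 0.36]
MSE = 1.9600/3 = 0.6533

0.6533


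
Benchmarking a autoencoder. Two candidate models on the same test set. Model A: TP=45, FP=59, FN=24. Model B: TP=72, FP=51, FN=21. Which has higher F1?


Model A: P=45/104=0.4327, R=45/69=0.6522, F1=2PR/(P+R)=2TP/(2TP+FP+FN)=90/173=0.5202
Model B: P=72/123=0.5854, R=72/93=0.7742, F1=2PR/(P+R)=2TP/(2TP+FP+FN)=144/216=0.6667
0.5202 < 0.6667 → Model B

Model B


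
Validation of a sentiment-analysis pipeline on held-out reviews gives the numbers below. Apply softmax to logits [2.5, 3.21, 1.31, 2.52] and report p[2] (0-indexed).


Exponentials: e^2.5=12.1825, e^3.21=24.7791, e^1.31=3.7062, e^2.52=12.4286
Sum = 53.0964
Softmax = [0.2294, 0.4667, 0.0698, 0.2341]
p[2] = 3.7062/53.0964 = 0.0698

0.0698


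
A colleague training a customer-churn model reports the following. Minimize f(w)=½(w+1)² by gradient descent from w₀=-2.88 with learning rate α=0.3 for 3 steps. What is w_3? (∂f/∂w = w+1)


step 1: grad = -2.88+1 = -1.88; w = -2.88 - 0.3·(-1.88) = -2.316
step 2: grad = -2.316+1 = -1.316; w = -2.316 - 0.3·(-1.316) = -1.9212
step 3: grad = -1.9212+1 = -0.9212; w = -1.9212 - 0.3·(-0.9212) = -1.64484

-1.64484


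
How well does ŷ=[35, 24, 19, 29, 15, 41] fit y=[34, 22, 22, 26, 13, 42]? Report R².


ȳ = 26.5
SS_res = Σ(y-ŷ)² = 28
SS_tot = Σ(y-ȳ)² = 519.5
R² = 1 - SS_res/SS_tot = 1 - 0.0539 = 0.9461

0.9461


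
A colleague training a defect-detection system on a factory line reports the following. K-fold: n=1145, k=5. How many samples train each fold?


Fold size = 1145/5 = 229
Training per fold = 1145 - 229 = 916

916


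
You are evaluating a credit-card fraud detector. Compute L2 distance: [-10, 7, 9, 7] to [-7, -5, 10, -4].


d = √((-10+ 7)² + (7+ 5)² + (9-10)² + (7+ 4)²)
  = √(9 + 144 + 1 + 121)
  = √275 = 16.5831

16.5831


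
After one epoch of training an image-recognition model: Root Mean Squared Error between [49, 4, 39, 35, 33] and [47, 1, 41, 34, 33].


MSE = 18/5 = 3.6
RMSE = √(18/5) = 1.8974

1.8974


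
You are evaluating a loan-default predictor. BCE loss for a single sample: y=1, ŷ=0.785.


BCE = -[y·ln(p) + (1-y)·ln(1-p)]
= -1·ln(0.785) - 0
= -ln(0.785) = 0.2421

0.2421


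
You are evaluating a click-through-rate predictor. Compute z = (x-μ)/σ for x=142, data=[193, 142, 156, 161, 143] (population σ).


μ = 159, σ = 18.5149
z = (142 - 159)/18.5149 = -0.9182

-0.9182


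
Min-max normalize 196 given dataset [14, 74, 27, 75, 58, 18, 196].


min=14, max=196
(196-14)/(196-14) = 182/182 = 1.0

1.0


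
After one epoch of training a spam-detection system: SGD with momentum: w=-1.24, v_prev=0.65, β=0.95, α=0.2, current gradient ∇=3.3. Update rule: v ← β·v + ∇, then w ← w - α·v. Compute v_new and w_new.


v_new = 0.95·0.65 + 3.3 = 0.6175 + 3.3 = 3.9175
w_new = -1.24 - 0.2·3.9175 = -1.24 - 0.7835 = -2.0235

v_new=3.9175, w_new=-2.0235


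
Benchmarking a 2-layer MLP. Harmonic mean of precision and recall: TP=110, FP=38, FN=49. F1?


Precision = 110/148 = 0.7432
Recall = 110/159 = 0.6918
F1 = 2·P·R/(P+R) = 2·TP/(2·TP+FP+FN) = 220/(220+38+49) = 220/307 = 0.7166

0.7166


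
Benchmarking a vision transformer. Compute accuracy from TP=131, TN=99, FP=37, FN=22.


Accuracy = (TP+TN)/(TP+TN+FP+FN)
= (131+99)/(289)
= 230/289 = 79.58%

79.58%


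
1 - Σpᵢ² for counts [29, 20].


Probabilities: [29/49, 20/49] ≈ [0.5918, 0.4082]
Σpᵢ² = (841 + 400)/49² = 1241/2401
Gini = 1 - Σpᵢ² = 1 - 1241/2401 = 0.4831

0.4831


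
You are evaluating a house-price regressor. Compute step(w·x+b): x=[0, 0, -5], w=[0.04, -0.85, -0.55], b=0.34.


z = (0)·(0.04) + (0)·(-0.85) + (-5)·(-0.55) + 0.34
  = 3.09
step(z) = 1 (z≥0)

1


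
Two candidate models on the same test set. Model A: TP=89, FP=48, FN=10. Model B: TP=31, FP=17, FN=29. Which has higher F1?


Model A: P=89/137=0.6496, R=89/99=0.899, F1=2PR/(P+R)=2TP/(2TP+FP+FN)=178/236=0.7542
Model B: P=31/48=0.6458, R=31/60=0.5167, F1=2PR/(P+R)=2TP/(2TP+FP+FN)=62/108=0.5741
0.7542 > 0.5741 → Model A

Model A


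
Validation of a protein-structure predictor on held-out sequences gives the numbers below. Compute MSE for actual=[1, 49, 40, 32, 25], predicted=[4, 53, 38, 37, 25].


Squared errors: (1-4)²=9, (49-53)²=16, (40-38)²=4, (32-37)²=25, (25-25)²=0
Sum = 54
MSE = 54/5 = 54/5

54/5


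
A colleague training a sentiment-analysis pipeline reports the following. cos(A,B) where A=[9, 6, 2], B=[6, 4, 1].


A·B = 9·6 + 6·4 + 2·1 = 80
‖A‖ = √121 = 11, ‖B‖ = √53 = 7.2801
cos = 80/(√121·√53) = 80/√6413 = 0.999

0.999


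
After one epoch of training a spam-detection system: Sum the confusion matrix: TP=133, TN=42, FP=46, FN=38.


Total = TP + TN + FP + FN
= 133 + 42 + 46 + 38
= 259
(Predicted positive: 179, predicted negative: 80)

259


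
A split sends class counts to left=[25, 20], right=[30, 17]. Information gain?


Parent = [55, 37], H_parent = 0.9722
H_left = 0.9911 (n=45), H_right = 0.9441 (n=47)
H_children = (45/92)·0.9911 + (47/92)·0.9441 = 0.9671
IG = 0.9722 - 0.9671 = 0.0051

0.0051


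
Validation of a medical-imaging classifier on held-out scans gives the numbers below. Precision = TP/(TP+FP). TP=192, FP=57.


Precision = TP/(TP+FP)
= 192/(192+57)
= 192/249 = 77.11%

77.11%


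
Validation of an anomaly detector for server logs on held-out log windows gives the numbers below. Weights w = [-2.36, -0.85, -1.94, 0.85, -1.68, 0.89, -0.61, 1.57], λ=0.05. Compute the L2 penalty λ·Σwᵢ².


‖w‖₂² = (-2.36)² + (-0.85)² + (-1.94)² + (0.85)² + (-1.68)² + (0.89)² + (-0.61)² + (1.57)²
     = 5.5696 + 0.7225 + 3.7636 + 0.7225 + 2.8224 + 0.7921 + 0.3721 + 2.4649
     = 17.2297
λ·‖w‖₂² = 0.05·17.2297 = 0.861485

0.861485


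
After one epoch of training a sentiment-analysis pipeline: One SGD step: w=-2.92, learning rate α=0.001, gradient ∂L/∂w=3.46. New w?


w_new = w - α·∇
= -2.92 - 0.001·3.46
= -2.92 - 0.00346
= -2.92346

-2.92346


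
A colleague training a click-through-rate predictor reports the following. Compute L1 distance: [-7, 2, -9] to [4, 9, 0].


d = |-7-4| + |2-9| + |-9-0|
  = 11 + 7 + 9
  = 27

27


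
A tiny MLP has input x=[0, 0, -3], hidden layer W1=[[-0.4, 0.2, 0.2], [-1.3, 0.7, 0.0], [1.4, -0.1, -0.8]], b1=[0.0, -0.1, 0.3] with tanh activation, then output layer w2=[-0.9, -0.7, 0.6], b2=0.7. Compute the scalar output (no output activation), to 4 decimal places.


z1[0] = (-0.4)·(0) + (0.2)·(0) + (0.2)·(-3) + 0.0 = -0.6
z1[1] = (-1.3)·(0) + (0.7)·(0) + (0.0)·(-3) - 0.1 = -0.1
z1[2] = (1.4)·(0) + (-0.1)·(0) + (-0.8)·(-3) + 0.3 = 2.7
h = tanh(z1) = [-0.537, -0.0997, 0.991]
output = (-0.9)·(-0.537) + (-0.7)·(-0.0997) + (0.6)·(0.991) + 0.7 = 1.8477

1.8477


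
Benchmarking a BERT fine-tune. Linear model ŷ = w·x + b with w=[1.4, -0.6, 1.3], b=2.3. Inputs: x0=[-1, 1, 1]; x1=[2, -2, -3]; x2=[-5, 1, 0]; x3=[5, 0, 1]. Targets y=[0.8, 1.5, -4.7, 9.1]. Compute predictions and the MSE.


ŷ0 = (1.4)·(-1) + (-0.6)·(1) + (1.3)·(1) + 2.3 = 1.6
ŷ1 = (1.4)·(2) + (-0.6)·(-2) + (1.3)·(-3) + 2.3 = 2.4
ŷ2 = (1.4)·(-5) + (-0.6)·(1) + (1.3)·(0) + 2.3 = -5.3
ŷ3 = (1.4)·(5) + (-0.6)·(0) + (1.3)·(1) + 2.3 = 10.6
errors² = [0.64, 0.81, 0.36, 2.25]
MSE = 4.0600/4 = 1.015

1.015


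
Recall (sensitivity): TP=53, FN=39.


Recall = TP/(TP+FN)
= 53/(53+39)
= 53/92 = 57.61%

57.61%


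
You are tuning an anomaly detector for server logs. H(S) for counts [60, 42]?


Probabilities: [60/102, 42/102] ≈ [0.5882, 0.4118]
H = -((60/102)·log₂(60/102) + (42/102)·log₂(42/102))
  = 0.9774 bits

0.9774 bits


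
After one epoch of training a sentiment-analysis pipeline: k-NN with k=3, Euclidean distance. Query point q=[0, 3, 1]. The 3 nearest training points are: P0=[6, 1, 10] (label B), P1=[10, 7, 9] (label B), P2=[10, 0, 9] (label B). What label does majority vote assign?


d(q,P0) = 11.0  (label B)
d(q,P1) = 13.4164  (label B)
d(q,P2) = 13.1529  (label B)
Votes: A=0, B=3
Majority → B

B


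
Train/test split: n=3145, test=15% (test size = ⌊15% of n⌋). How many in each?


Test = ⌊3145·15/100⌋ = 471
Train = 3145 - 471 = 2674

Train: 2674, Test: 471


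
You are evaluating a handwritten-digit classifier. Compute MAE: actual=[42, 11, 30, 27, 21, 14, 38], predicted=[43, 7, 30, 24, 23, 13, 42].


Absolute errors: |42-43|=1, |11-7|=4, |30-30|=0, |27-24|=3, |21-23|=2, |14-13|=1, |38-42|=4
Sum = 15
MAE = 15/7 = 15/7

15/7


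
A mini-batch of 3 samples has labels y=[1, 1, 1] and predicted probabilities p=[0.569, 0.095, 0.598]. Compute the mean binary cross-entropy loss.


L[0] = -ln(0.569) = 0.5639
L[1] = -ln(0.095) = 2.3539
L[2] = -ln(0.598) = 0.5142
mean = (0.5639 + 2.3539 + 0.5142)/3 = 1.144

1.144


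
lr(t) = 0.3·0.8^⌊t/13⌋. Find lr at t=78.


n_drops = ⌊78/13⌋ = 6
lr = 0.3·0.8^6 = 0.3·0.262144 = 0.0786432

0.0786432


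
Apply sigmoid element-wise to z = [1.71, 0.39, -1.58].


σ(1.71) = 1/(1+e^-1.71) = 0.8468
σ(0.39) = 1/(1+e^-0.39) = 0.5963
σ(-1.58) = 1/(1+e^1.58) = 0.1708
result = [0.8468, 0.5963, 0.1708]

[0.8468, 0.5963, 0.1708]


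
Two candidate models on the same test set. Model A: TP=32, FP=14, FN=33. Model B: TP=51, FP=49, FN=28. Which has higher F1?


Model A: P=32/46=0.6957, R=32/65=0.4923, F1=2PR/(P+R)=2TP/(2TP+FP+FN)=64/111=0.5766
Model B: P=51/100=0.51, R=51/79=0.6456, F1=2PR/(P+R)=2TP/(2TP+FP+FN)=102/179=0.5698
0.5766 > 0.5698 → Model A

Model A


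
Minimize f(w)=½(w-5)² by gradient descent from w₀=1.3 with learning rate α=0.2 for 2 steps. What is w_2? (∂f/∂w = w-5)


step 1: grad = 1.3-5 = -3.7; w = 1.3 - 0.2·(-3.7) = 2.04
step 2: grad = 2.04-5 = -2.96; w = 2.04 - 0.2·(-2.96) = 2.632

2.632


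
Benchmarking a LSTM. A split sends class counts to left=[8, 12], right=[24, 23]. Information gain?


Parent = [32, 35], H_parent = 0.9986
H_left = 0.971 (n=20), H_right = 0.9997 (n=47)
H_children = (20/67)·0.971 + (47/67)·0.9997 = 0.9911
IG = 0.9986 - 0.9911 = 0.0075

0.0075


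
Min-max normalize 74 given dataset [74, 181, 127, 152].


min=74, max=181
(74-74)/(181-74) = 0/107 = 0.0

0.0


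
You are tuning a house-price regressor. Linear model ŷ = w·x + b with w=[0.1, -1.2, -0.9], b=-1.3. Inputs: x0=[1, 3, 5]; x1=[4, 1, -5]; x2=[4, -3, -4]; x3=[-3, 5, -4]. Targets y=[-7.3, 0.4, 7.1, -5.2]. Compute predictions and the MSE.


ŷ0 = (0.1)·(1) + (-1.2)·(3) + (-0.9)·(5) - 1.3 = -9.3
ŷ1 = (0.1)·(4) + (-1.2)·(1) + (-0.9)·(-5) - 1.3 = 2.4
ŷ2 = (0.1)·(4) + (-1.2)·(-3) + (-0.9)·(-4) - 1.3 = 6.3
ŷ3 = (0.1)·(-3) + (-1.2)·(5) + (-0.9)·(-4) - 1.3 = -4.0
errors² = [4.0, 4.0, 0.64, 1.44]
MSE = 10.0800/4 = 2.52

2.52


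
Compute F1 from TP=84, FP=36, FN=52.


Precision = 84/120 = 0.7
Recall = 84/136 = 0.6176
F1 = 2·P·R/(P+R) = 2·TP/(2·TP+FP+FN) = 168/(168+36+52) = 168/256 = 0.6562

0.6562


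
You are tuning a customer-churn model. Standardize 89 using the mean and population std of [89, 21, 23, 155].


μ = 72, σ = 55.1815
z = (89 - 72)/55.1815 = 0.3081

0.3081


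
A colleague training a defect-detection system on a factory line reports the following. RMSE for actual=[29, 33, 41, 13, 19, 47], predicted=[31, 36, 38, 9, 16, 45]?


MSE = 51/6 = 8.5
RMSE = √(51/6) = 2.9155

2.9155


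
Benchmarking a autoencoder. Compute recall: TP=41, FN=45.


Recall = TP/(TP+FN)
= 41/(41+45)
= 41/86 = 47.67%

47.67%


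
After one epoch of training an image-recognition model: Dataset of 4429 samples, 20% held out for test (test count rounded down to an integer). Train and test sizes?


Test = ⌊4429·20/100⌋ = 885
Train = 4429 - 885 = 3544

Train: 3544, Test: 885


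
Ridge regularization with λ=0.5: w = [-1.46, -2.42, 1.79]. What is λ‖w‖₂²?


‖w‖₂² = (-1.46)² + (-2.42)² + (1.79)²
     = 2.1316 + 5.8564 + 3.2041
     = 11.1921
λ·‖w‖₂² = 0.5·11.1921 = 5.59605

5.59605


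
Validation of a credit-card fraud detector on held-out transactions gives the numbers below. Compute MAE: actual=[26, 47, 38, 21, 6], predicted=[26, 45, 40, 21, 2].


Absolute errors: |26-26|=0, |47-45|=2, |38-40|=2, |21-21|=0, |6-2|=4
Sum = 8
MAE = 8/5 = 8/5

8/5


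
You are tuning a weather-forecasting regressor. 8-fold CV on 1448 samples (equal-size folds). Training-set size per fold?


Fold size = 1448/8 = 181
Training per fold = 1448 - 181 = 1267

1267


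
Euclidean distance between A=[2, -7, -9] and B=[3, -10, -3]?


d = √((2-3)² + (-7+ 10)² + (-9+ 3)²)
  = √(1 + 9 + 36)
  = √46 = 6.7823

6.7823


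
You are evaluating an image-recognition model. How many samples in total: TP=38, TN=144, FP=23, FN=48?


Total = TP + TN + FP + FN
= 38 + 144 + 23 + 48
= 253
(Predicted positive: 61, predicted negative: 192)

253


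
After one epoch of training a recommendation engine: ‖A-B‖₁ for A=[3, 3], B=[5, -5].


d = |3-5| + |3+ 5|
  = 2 + 8
  = 10

10


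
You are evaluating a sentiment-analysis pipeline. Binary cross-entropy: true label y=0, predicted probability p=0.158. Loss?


BCE = -[y·ln(p) + (1-y)·ln(1-p)]
= -0 - 1·ln(1-0.158)
= -ln(0.842) = 0.172

0.172


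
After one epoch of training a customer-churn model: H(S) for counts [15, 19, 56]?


Probabilities: [15/90, 19/90, 56/90] ≈ [0.1667, 0.2111, 0.6222]
H = -((15/90)·log₂(15/90) + (19/90)·log₂(19/90) + (56/90)·log₂(56/90))
  = 1.3305 bits

1.3305 bits


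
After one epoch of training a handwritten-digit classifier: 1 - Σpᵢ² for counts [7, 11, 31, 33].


Probabilities: [7/82, 11/82, 31/82, 33/82] ≈ [0.0854, 0.1341, 0.378, 0.4024]
Σpᵢ² = (49 + 121 + 961 + 1089)/82² = 2220/6724
Gini = 1 - Σpᵢ² = 1 - 2220/6724 = 0.6698

0.6698


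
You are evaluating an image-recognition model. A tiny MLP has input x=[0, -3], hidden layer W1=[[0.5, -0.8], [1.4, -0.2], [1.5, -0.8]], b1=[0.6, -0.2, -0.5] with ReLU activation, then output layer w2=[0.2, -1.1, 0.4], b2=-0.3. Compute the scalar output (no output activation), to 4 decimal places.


z1[0] = (0.5)·(0) + (-0.8)·(-3) + 0.6 = 3.0
z1[1] = (1.4)·(0) + (-0.2)·(-3) - 0.2 = 0.4
z1[2] = (1.5)·(0) + (-0.8)·(-3) - 0.5 = 1.9
h = ReLU(z1) = [3.0, 0.4, 1.9]
output = (0.2)·(3.0) + (-1.1)·(0.4) + (0.4)·(1.9) - 0.3 = 0.62

0.62
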